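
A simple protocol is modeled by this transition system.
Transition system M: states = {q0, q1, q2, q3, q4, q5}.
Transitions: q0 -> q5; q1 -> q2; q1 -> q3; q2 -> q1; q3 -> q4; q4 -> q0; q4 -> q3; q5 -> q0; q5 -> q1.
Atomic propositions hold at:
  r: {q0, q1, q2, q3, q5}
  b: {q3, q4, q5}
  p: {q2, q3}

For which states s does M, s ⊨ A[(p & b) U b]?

Sat(p & b) = {q3}
A[(p & b) U b]: least fixpoint, start Z0 = Sat(b) = {q3, q4, q5}, add states in Sat(p & b) with every successor in Z. Already a fixed point.
Sat(A[(p & b) U b]) = {q3, q4, q5}

{q3, q4, q5}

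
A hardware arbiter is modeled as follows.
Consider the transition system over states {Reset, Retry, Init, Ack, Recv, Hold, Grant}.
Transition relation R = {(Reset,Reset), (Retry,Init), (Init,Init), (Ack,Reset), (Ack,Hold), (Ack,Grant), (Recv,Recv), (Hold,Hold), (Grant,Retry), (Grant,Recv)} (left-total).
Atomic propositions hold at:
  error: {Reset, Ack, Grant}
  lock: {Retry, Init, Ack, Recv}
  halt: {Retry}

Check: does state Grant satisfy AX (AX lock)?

Sat(AX lock) = {s : every successor in {Retry, Init, Ack, Recv}} = {Retry, Init, Recv, Grant}
Sat(AX (AX lock)) = {s : every successor in {Retry, Init, Recv, Grant}} = {Retry, Init, Recv, Grant}
Grant ∈ Sat(AX (AX lock)) = {Retry, Init, Recv, Grant}, so the formula holds at Grant.

Yes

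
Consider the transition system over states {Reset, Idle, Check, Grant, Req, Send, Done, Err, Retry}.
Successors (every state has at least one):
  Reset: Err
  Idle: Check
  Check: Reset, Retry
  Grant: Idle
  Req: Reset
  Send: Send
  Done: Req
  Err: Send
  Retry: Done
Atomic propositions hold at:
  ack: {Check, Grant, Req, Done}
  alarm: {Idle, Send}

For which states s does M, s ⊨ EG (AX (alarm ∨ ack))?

{Send, Err}

Sat(alarm ∨ ack) = {Idle, Check, Grant, Req, Send, Done}
Sat(AX (alarm ∨ ack)) = {s : every successor in {Idle, Check, Grant, Req, Send, Done}} = {Idle, Grant, Send, Done, Err, Retry}
EG (AX (alarm ∨ ack)): greatest fixpoint, start Z0 = {Idle, Grant, Send, Done, Err, Retry}, keep only states in Sat with some successor in Z. Z1 = {Grant, Send, Err, Retry}; Z2 = {Send, Err}; fixed.
Sat(EG (AX (alarm ∨ ack))) = {Send, Err}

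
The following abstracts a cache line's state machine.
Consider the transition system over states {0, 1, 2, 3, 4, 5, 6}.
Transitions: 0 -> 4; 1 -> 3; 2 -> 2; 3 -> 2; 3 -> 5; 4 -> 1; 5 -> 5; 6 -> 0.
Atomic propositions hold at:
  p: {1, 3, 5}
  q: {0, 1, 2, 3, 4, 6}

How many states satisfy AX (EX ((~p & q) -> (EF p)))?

Sat(~p) = {0, 2, 4, 6}
Sat(~p & q) = {0, 2, 4, 6}
EF p: least fixpoint, start Z0 = {1, 3, 5}, add states with some successor in Z. Z1 = {1, 3, 4, 5}; Z2 = {0, 1, 3, 4, 5}; Z3 = {0, 1, 3, 4, 5, 6}; fixed.
Sat(EF p) = {0, 1, 3, 4, 5, 6}
Sat((~p & q) -> (EF p)) = {0, 1, 3, 4, 5, 6}
Sat(EX ((~p & q) -> (EF p))) = {s : some successor in {0, 1, 3, 4, 5, 6}} = {0, 1, 3, 4, 5, 6}
Sat(AX (EX ((~p & q) -> (EF p)))) = {s : every successor in {0, 1, 3, 4, 5, 6}} = {0, 1, 4, 5, 6}
|Sat(AX (EX ((~p & q) -> (EF p))))| = |{0, 1, 4, 5, 6}| = 5.

5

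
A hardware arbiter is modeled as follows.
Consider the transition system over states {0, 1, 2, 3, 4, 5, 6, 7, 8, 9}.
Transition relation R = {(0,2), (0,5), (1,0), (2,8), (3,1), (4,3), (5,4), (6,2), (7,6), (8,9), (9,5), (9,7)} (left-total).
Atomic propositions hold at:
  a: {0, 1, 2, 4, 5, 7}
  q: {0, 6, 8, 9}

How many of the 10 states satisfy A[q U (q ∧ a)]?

Sat(q ∧ a) = {0}
A[q U (q ∧ a)]: least fixpoint, start Z0 = Sat((q ∧ a)) = {0}, add states in Sat(q) with every successor in Z. Already a fixed point.
Sat(A[q U (q ∧ a)]) = {0}
|Sat(A[q U (q ∧ a)])| = |{0}| = 1.

1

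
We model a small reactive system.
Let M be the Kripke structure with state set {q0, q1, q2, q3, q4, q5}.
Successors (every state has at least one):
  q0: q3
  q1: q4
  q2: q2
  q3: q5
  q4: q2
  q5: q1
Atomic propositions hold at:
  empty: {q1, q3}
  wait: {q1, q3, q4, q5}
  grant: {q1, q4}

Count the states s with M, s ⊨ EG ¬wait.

Sat(¬wait) = {q0, q2}
EG ¬wait: greatest fixpoint, start Z0 = {q0, q2}, keep only states in Sat with some successor in Z. Z1 = {q2}; fixed.
Sat(EG ¬wait) = {q2}
|Sat(EG ¬wait)| = |{q2}| = 1.

1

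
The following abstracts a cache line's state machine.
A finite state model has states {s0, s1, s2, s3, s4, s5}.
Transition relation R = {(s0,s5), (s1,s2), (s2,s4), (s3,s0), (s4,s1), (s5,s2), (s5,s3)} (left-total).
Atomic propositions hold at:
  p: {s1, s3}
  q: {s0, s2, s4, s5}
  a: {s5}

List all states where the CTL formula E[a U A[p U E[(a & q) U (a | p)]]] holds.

Sat(a & q) = {s5}
Sat(a | p) = {s1, s3, s5}
E[(a & q) U (a | p)]: least fixpoint, start Z0 = Sat((a | p)) = {s1, s3, s5}, add states in Sat(a & q) with some successor in Z. Already a fixed point.
Sat(E[(a & q) U (a | p)]) = {s1, s3, s5}
A[p U E[(a & q) U (a | p)]]: least fixpoint, start Z0 = Sat(E[(a & q) U (a | p)]) = {s1, s3, s5}, add states in Sat(p) with every successor in Z. Already a fixed point.
Sat(A[p U E[(a & q) U (a | p)]]) = {s1, s3, s5}
E[a U A[p U E[(a & q) U (a | p)]]]: least fixpoint, start Z0 = Sat(A[p U E[(a & q) U (a | p)]]) = {s1, s3, s5}, add states in Sat(a) with some successor in Z. Already a fixed point.
Sat(E[a U A[p U E[(a & q) U (a | p)]]]) = {s1, s3, s5}

{s1, s3, s5}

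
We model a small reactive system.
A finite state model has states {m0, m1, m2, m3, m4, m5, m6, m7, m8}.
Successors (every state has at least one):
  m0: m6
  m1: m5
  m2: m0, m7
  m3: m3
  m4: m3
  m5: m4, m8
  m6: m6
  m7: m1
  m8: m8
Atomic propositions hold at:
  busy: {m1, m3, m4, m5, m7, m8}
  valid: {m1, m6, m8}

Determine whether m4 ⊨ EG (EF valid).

EF valid: least fixpoint, start Z0 = {m1, m6, m8}, add states with some successor in Z. Z1 = {m0, m1, m5, m6, m7, m8}; Z2 = {m0, m1, m2, m5, m6, m7, m8}; fixed.
Sat(EF valid) = {m0, m1, m2, m5, m6, m7, m8}
EG (EF valid): greatest fixpoint, start Z0 = {m0, m1, m2, m5, m6, m7, m8}, keep only states in Sat with some successor in Z. Already a fixed point.
Sat(EG (EF valid)) = {m0, m1, m2, m5, m6, m7, m8}
m4 ∉ Sat(EG (EF valid)) = {m0, m1, m2, m5, m6, m7, m8}, so the formula does not hold at m4.

No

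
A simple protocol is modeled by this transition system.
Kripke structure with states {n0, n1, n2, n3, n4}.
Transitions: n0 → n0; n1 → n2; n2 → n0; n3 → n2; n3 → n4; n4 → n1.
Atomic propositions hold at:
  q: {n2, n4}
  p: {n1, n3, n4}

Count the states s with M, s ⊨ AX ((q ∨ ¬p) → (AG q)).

1

Sat(¬p) = {n0, n2}
Sat(q ∨ ¬p) = {n0, n2, n4}
AG q: greatest fixpoint, start Z0 = {n2, n4}, keep only states in Sat with every successor in Z. Z1 = ∅; fixed.
Sat(AG q) = ∅
Sat((q ∨ ¬p) → (AG q)) = {n1, n3}
Sat(AX ((q ∨ ¬p) → (AG q))) = {s : every successor in {n1, n3}} = {n4}
|Sat(AX ((q ∨ ¬p) → (AG q)))| = |{n4}| = 1.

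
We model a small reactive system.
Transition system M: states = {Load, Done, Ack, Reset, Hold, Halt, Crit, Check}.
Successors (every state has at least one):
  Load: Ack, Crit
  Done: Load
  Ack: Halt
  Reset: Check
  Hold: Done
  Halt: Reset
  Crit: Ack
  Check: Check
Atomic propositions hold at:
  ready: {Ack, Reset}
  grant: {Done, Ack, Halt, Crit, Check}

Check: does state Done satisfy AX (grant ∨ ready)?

Sat(grant ∨ ready) = {Done, Ack, Reset, Halt, Crit, Check}
Sat(AX (grant ∨ ready)) = {s : every successor in {Done, Ack, Reset, Halt, Crit, Check}} = {Load, Ack, Reset, Hold, Halt, Crit, Check}
Done ∉ Sat(AX (grant ∨ ready)) = {Load, Ack, Reset, Hold, Halt, Crit, Check}, so the formula does not hold at Done.

No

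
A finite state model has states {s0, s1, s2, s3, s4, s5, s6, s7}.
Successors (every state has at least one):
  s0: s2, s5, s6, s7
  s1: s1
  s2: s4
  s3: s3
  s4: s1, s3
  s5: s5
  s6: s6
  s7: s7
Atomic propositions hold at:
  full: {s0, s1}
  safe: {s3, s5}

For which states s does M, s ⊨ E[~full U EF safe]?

Sat(~full) = {s2, s3, s4, s5, s6, s7}
EF safe: least fixpoint, start Z0 = {s3, s5}, add states with some successor in Z. Z1 = {s0, s3, s4, s5}; Z2 = {s0, s2, s3, s4, s5}; fixed.
Sat(EF safe) = {s0, s2, s3, s4, s5}
E[~full U EF safe]: least fixpoint, start Z0 = Sat(EF safe) = {s0, s2, s3, s4, s5}, add states in Sat(~full) with some successor in Z. Already a fixed point.
Sat(E[~full U EF safe]) = {s0, s2, s3, s4, s5}

{s0, s2, s3, s4, s5}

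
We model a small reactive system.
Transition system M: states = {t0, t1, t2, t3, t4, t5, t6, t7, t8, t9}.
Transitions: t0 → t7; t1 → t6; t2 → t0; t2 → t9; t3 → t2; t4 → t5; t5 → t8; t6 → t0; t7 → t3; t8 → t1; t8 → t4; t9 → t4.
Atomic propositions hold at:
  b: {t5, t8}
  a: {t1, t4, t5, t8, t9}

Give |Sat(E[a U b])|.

E[a U b]: least fixpoint, start Z0 = Sat(b) = {t5, t8}, add states in Sat(a) with some successor in Z. Z1 = {t4, t5, t8}; Z2 = {t4, t5, t8, t9}; fixed.
Sat(E[a U b]) = {t4, t5, t8, t9}
|Sat(E[a U b])| = |{t4, t5, t8, t9}| = 4.

4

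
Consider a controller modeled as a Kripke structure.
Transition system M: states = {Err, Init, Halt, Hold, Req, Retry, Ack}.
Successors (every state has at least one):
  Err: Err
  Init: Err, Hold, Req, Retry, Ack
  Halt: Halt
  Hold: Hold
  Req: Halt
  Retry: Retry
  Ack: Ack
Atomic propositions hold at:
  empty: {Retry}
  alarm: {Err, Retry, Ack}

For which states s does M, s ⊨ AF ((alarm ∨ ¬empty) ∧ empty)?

Sat(¬empty) = {Err, Init, Halt, Hold, Req, Ack}
Sat(alarm ∨ ¬empty) = {Err, Init, Halt, Hold, Req, Retry, Ack}
Sat((alarm ∨ ¬empty) ∧ empty) = {Retry}
AF ((alarm ∨ ¬empty) ∧ empty): least fixpoint, start Z0 = {Retry}, add states with every successor in Z. Already a fixed point.
Sat(AF ((alarm ∨ ¬empty) ∧ empty)) = {Retry}

{Retry}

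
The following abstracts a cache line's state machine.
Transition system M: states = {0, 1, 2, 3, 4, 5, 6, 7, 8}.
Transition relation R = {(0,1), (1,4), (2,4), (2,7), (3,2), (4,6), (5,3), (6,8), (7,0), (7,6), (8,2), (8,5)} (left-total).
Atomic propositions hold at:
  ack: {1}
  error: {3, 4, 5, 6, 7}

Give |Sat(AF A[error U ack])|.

2

A[error U ack]: least fixpoint, start Z0 = Sat(ack) = {1}, add states in Sat(error) with every successor in Z. Already a fixed point.
Sat(A[error U ack]) = {1}
AF A[error U ack]: least fixpoint, start Z0 = {1}, add states with every successor in Z. Z1 = {0, 1}; fixed.
Sat(AF A[error U ack]) = {0, 1}
|Sat(AF A[error U ack])| = |{0, 1}| = 2.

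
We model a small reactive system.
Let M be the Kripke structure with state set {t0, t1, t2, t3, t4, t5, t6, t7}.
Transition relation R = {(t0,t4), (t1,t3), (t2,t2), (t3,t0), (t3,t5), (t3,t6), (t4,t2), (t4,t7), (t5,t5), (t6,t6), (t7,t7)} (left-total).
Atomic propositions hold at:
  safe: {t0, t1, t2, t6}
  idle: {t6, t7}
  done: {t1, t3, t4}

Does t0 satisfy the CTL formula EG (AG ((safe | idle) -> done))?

Sat(safe | idle) = {t0, t1, t2, t6, t7}
Sat((safe | idle) -> done) = {t1, t3, t4, t5}
AG ((safe | idle) -> done): greatest fixpoint, start Z0 = {t1, t3, t4, t5}, keep only states in Sat with every successor in Z. Z1 = {t1, t5}; Z2 = {t5}; fixed.
Sat(AG ((safe | idle) -> done)) = {t5}
EG (AG ((safe | idle) -> done)): greatest fixpoint, start Z0 = {t5}, keep only states in Sat with some successor in Z. Already a fixed point.
Sat(EG (AG ((safe | idle) -> done))) = {t5}
t0 ∉ Sat(EG (AG ((safe | idle) -> done))) = {t5}, so the formula does not hold at t0.

No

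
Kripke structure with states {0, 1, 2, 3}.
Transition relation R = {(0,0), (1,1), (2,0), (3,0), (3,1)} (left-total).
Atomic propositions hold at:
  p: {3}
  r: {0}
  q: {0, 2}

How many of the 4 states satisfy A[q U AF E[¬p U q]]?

Sat(¬p) = {0, 1, 2}
E[¬p U q]: least fixpoint, start Z0 = Sat(q) = {0, 2}, add states in Sat(¬p) with some successor in Z. Already a fixed point.
Sat(E[¬p U q]) = {0, 2}
AF E[¬p U q]: least fixpoint, start Z0 = {0, 2}, add states with every successor in Z. Already a fixed point.
Sat(AF E[¬p U q]) = {0, 2}
A[q U AF E[¬p U q]]: least fixpoint, start Z0 = Sat(AF E[¬p U q]) = {0, 2}, add states in Sat(q) with every successor in Z. Already a fixed point.
Sat(A[q U AF E[¬p U q]]) = {0, 2}
|Sat(A[q U AF E[¬p U q]])| = |{0, 2}| = 2.

2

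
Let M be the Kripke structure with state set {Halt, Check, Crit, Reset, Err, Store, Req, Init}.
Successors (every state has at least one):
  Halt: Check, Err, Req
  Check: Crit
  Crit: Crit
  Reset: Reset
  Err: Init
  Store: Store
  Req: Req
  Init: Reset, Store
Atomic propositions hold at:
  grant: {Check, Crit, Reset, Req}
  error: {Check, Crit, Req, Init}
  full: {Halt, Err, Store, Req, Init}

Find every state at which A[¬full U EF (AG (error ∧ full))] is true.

Sat(¬full) = {Check, Crit, Reset}
Sat(error ∧ full) = {Req, Init}
AG (error ∧ full): greatest fixpoint, start Z0 = {Req, Init}, keep only states in Sat with every successor in Z. Z1 = {Req}; fixed.
Sat(AG (error ∧ full)) = {Req}
EF (AG (error ∧ full)): least fixpoint, start Z0 = {Req}, add states with some successor in Z. Z1 = {Halt, Req}; fixed.
Sat(EF (AG (error ∧ full))) = {Halt, Req}
A[¬full U EF (AG (error ∧ full))]: least fixpoint, start Z0 = Sat(EF (AG (error ∧ full))) = {Halt, Req}, add states in Sat(¬full) with every successor in Z. Already a fixed point.
Sat(A[¬full U EF (AG (error ∧ full))]) = {Halt, Req}

{Halt, Req}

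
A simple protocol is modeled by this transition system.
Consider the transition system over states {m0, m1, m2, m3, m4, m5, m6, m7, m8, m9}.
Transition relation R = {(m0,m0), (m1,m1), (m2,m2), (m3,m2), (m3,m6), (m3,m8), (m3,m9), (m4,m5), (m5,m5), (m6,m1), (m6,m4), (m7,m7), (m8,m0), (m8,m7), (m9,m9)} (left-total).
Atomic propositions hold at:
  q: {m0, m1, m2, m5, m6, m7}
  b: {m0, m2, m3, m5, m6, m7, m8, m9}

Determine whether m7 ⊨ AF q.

Yes

AF q: least fixpoint, start Z0 = {m0, m1, m2, m5, m6, m7}, add states with every successor in Z. Z1 = {m0, m1, m2, m4, m5, m6, m7, m8}; fixed.
Sat(AF q) = {m0, m1, m2, m4, m5, m6, m7, m8}
m7 ∈ Sat(AF q) = {m0, m1, m2, m4, m5, m6, m7, m8}, so the formula holds at m7.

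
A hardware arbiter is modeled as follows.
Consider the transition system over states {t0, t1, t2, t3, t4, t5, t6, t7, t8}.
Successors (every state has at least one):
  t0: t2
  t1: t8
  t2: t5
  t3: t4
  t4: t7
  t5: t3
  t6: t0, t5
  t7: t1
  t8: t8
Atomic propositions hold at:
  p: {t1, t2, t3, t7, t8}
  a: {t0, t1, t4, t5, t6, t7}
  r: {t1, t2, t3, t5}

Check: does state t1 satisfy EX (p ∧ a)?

No

Sat(p ∧ a) = {t1, t7}
Sat(EX (p ∧ a)) = {s : some successor in {t1, t7}} = {t4, t7}
t1 ∉ Sat(EX (p ∧ a)) = {t4, t7}, so the formula does not hold at t1.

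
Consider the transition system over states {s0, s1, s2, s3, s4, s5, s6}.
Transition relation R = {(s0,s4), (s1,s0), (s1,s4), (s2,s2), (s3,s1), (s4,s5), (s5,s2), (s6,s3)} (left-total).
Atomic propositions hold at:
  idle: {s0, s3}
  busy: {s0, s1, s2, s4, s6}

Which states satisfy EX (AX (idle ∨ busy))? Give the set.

{s1, s2, s3, s4, s5, s6}

Sat(idle ∨ busy) = {s0, s1, s2, s3, s4, s6}
Sat(AX (idle ∨ busy)) = {s : every successor in {s0, s1, s2, s3, s4, s6}} = {s0, s1, s2, s3, s5, s6}
Sat(EX (AX (idle ∨ busy))) = {s : some successor in {s0, s1, s2, s3, s5, s6}} = {s1, s2, s3, s4, s5, s6}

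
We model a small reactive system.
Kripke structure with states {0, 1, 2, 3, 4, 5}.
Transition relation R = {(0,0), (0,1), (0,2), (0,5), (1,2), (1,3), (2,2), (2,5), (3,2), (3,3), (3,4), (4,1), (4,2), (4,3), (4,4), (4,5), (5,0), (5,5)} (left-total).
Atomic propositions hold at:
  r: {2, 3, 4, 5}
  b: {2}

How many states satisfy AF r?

AF r: least fixpoint, start Z0 = {2, 3, 4, 5}, add states with every successor in Z. Z1 = {1, 2, 3, 4, 5}; fixed.
Sat(AF r) = {1, 2, 3, 4, 5}
|Sat(AF r)| = |{1, 2, 3, 4, 5}| = 5.

5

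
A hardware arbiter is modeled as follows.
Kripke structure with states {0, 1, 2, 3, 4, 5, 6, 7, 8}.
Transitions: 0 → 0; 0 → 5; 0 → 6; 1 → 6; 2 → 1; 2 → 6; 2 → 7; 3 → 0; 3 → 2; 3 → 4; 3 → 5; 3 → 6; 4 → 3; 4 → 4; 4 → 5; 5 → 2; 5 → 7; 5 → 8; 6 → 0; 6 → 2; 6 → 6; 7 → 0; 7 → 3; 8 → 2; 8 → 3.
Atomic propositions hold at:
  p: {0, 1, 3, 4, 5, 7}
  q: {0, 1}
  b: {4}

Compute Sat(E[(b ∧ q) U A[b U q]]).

{0, 1}

Sat(b ∧ q) = ∅
A[b U q]: least fixpoint, start Z0 = Sat(q) = {0, 1}, add states in Sat(b) with every successor in Z. Already a fixed point.
Sat(A[b U q]) = {0, 1}
E[(b ∧ q) U A[b U q]]: least fixpoint, start Z0 = Sat(A[b U q]) = {0, 1}, add states in Sat(b ∧ q) with some successor in Z. Already a fixed point.
Sat(E[(b ∧ q) U A[b U q]]) = {0, 1}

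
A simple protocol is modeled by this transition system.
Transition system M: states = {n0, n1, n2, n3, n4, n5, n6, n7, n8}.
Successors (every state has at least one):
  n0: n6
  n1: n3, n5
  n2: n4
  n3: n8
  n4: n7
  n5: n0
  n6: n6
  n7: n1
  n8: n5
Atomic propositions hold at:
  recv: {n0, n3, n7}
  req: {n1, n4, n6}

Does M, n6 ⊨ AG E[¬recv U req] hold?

Sat(¬recv) = {n1, n2, n4, n5, n6, n8}
E[¬recv U req]: least fixpoint, start Z0 = Sat(req) = {n1, n4, n6}, add states in Sat(¬recv) with some successor in Z. Z1 = {n1, n2, n4, n6}; fixed.
Sat(E[¬recv U req]) = {n1, n2, n4, n6}
AG E[¬recv U req]: greatest fixpoint, start Z0 = {n1, n2, n4, n6}, keep only states in Sat with every successor in Z. Z1 = {n2, n6}; Z2 = {n6}; fixed.
Sat(AG E[¬recv U req]) = {n6}
n6 ∈ Sat(AG E[¬recv U req]) = {n6}, so the formula holds at n6.

Yes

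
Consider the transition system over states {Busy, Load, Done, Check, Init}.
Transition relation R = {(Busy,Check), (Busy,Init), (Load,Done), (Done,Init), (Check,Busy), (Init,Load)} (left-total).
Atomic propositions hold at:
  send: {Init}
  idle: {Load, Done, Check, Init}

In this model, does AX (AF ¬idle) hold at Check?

Yes

Sat(¬idle) = {Busy}
AF ¬idle: least fixpoint, start Z0 = {Busy}, add states with every successor in Z. Z1 = {Busy, Check}; fixed.
Sat(AF ¬idle) = {Busy, Check}
Sat(AX (AF ¬idle)) = {s : every successor in {Busy, Check}} = {Check}
Check ∈ Sat(AX (AF ¬idle)) = {Check}, so the formula holds at Check.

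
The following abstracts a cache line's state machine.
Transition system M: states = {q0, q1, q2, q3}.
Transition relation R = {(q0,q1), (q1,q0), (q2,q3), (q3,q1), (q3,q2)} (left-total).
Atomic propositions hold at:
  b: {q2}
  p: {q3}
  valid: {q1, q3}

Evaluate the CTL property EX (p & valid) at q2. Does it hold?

Yes

Sat(p & valid) = {q3}
Sat(EX (p & valid)) = {s : some successor in {q3}} = {q2}
q2 ∈ Sat(EX (p & valid)) = {q2}, so the formula holds at q2.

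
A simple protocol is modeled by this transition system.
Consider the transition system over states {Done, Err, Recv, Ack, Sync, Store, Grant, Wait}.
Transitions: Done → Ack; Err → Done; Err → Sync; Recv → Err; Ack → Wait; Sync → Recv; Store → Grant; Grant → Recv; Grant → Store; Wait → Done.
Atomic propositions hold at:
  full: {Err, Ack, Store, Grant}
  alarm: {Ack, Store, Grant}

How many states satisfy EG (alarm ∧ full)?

2

Sat(alarm ∧ full) = {Ack, Store, Grant}
EG (alarm ∧ full): greatest fixpoint, start Z0 = {Ack, Store, Grant}, keep only states in Sat with some successor in Z. Z1 = {Store, Grant}; fixed.
Sat(EG (alarm ∧ full)) = {Store, Grant}
|Sat(EG (alarm ∧ full))| = |{Store, Grant}| = 2.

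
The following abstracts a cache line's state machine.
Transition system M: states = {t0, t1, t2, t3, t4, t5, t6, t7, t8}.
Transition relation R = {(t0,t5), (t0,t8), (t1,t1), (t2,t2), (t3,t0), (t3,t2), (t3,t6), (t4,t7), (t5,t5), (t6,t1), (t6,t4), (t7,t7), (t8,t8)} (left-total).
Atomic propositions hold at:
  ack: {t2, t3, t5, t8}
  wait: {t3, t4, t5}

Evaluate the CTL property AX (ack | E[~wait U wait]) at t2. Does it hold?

Yes

Sat(~wait) = {t0, t1, t2, t6, t7, t8}
E[~wait U wait]: least fixpoint, start Z0 = Sat(wait) = {t3, t4, t5}, add states in Sat(~wait) with some successor in Z. Z1 = {t0, t3, t4, t5, t6}; fixed.
Sat(E[~wait U wait]) = {t0, t3, t4, t5, t6}
Sat(ack | E[~wait U wait]) = {t0, t2, t3, t4, t5, t6, t8}
Sat(AX (ack | E[~wait U wait])) = {s : every successor in {t0, t2, t3, t4, t5, t6, t8}} = {t0, t2, t3, t5, t8}
t2 ∈ Sat(AX (ack | E[~wait U wait])) = {t0, t2, t3, t5, t8}, so the formula holds at t2.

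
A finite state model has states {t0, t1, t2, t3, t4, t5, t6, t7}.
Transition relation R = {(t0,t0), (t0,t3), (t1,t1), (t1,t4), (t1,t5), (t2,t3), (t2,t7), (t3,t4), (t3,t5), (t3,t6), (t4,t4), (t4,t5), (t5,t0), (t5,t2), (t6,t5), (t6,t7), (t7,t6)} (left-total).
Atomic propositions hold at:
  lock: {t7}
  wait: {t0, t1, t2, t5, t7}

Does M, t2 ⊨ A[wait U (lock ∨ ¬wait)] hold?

Sat(¬wait) = {t3, t4, t6}
Sat(lock ∨ ¬wait) = {t3, t4, t6, t7}
A[wait U (lock ∨ ¬wait)]: least fixpoint, start Z0 = Sat((lock ∨ ¬wait)) = {t3, t4, t6, t7}, add states in Sat(wait) with every successor in Z. Z1 = {t2, t3, t4, t6, t7}; fixed.
Sat(A[wait U (lock ∨ ¬wait)]) = {t2, t3, t4, t6, t7}
t2 ∈ Sat(A[wait U (lock ∨ ¬wait)]) = {t2, t3, t4, t6, t7}, so the formula holds at t2.

Yes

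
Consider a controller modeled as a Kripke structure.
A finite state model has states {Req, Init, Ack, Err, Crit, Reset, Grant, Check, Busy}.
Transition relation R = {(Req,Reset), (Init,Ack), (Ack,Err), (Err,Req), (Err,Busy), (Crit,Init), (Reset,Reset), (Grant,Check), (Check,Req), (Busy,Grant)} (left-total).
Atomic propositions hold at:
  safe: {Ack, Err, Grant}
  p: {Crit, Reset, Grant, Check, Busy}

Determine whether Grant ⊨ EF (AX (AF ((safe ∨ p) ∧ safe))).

Sat(safe ∨ p) = {Ack, Err, Crit, Reset, Grant, Check, Busy}
Sat((safe ∨ p) ∧ safe) = {Ack, Err, Grant}
AF ((safe ∨ p) ∧ safe): least fixpoint, start Z0 = {Ack, Err, Grant}, add states with every successor in Z. Z1 = {Init, Ack, Err, Grant, Busy}; Z2 = {Init, Ack, Err, Crit, Grant, Busy}; fixed.
Sat(AF ((safe ∨ p) ∧ safe)) = {Init, Ack, Err, Crit, Grant, Busy}
Sat(AX (AF ((safe ∨ p) ∧ safe))) = {s : every successor in {Init, Ack, Err, Crit, Grant, Busy}} = {Init, Ack, Crit, Busy}
EF (AX (AF ((safe ∨ p) ∧ safe))): least fixpoint, start Z0 = {Init, Ack, Crit, Busy}, add states with some successor in Z. Z1 = {Init, Ack, Err, Crit, Busy}; fixed.
Sat(EF (AX (AF ((safe ∨ p) ∧ safe)))) = {Init, Ack, Err, Crit, Busy}
Grant ∉ Sat(EF (AX (AF ((safe ∨ p) ∧ safe)))) = {Init, Ack, Err, Crit, Busy}, so the formula does not hold at Grant.

No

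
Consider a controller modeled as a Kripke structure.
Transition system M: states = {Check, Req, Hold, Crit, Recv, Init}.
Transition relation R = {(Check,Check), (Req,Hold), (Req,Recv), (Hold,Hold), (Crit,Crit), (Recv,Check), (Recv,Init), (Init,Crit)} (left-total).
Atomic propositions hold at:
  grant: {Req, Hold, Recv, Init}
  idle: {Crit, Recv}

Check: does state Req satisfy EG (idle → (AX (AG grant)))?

Yes

AG grant: greatest fixpoint, start Z0 = {Req, Hold, Recv, Init}, keep only states in Sat with every successor in Z. Z1 = {Req, Hold}; Z2 = {Hold}; fixed.
Sat(AG grant) = {Hold}
Sat(AX (AG grant)) = {s : every successor in {Hold}} = {Hold}
Sat(idle → (AX (AG grant))) = {Check, Req, Hold, Init}
EG (idle → (AX (AG grant))): greatest fixpoint, start Z0 = {Check, Req, Hold, Init}, keep only states in Sat with some successor in Z. Z1 = {Check, Req, Hold}; fixed.
Sat(EG (idle → (AX (AG grant)))) = {Check, Req, Hold}
Req ∈ Sat(EG (idle → (AX (AG grant)))) = {Check, Req, Hold}, so the formula holds at Req.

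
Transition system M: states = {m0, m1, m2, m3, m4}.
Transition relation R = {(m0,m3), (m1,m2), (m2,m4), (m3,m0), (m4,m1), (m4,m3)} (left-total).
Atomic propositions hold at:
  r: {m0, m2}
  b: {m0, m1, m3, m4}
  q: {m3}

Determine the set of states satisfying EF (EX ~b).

Sat(~b) = {m2}
Sat(EX ~b) = {s : some successor in {m2}} = {m1}
EF (EX ~b): least fixpoint, start Z0 = {m1}, add states with some successor in Z. Z1 = {m1, m4}; Z2 = {m1, m2, m4}; fixed.
Sat(EF (EX ~b)) = {m1, m2, m4}

{m1, m2, m4}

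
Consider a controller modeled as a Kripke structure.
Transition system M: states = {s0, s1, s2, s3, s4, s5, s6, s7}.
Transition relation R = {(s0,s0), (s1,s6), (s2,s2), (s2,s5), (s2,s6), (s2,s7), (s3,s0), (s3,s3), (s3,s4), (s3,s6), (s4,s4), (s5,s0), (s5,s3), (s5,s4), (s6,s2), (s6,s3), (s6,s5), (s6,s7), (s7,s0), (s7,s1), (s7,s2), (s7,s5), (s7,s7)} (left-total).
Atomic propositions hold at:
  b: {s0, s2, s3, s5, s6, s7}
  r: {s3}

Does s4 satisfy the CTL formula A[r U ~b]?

Yes

Sat(~b) = {s1, s4}
A[r U ~b]: least fixpoint, start Z0 = Sat(~b) = {s1, s4}, add states in Sat(r) with every successor in Z. Already a fixed point.
Sat(A[r U ~b]) = {s1, s4}
s4 ∈ Sat(A[r U ~b]) = {s1, s4}, so the formula holds at s4.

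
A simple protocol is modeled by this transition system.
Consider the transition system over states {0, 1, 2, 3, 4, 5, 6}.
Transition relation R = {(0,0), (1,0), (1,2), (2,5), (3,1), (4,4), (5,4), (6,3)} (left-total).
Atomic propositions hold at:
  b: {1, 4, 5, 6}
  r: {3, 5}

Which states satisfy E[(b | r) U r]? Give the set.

Sat(b | r) = {1, 3, 4, 5, 6}
E[(b | r) U r]: least fixpoint, start Z0 = Sat(r) = {3, 5}, add states in Sat(b | r) with some successor in Z. Z1 = {3, 5, 6}; fixed.
Sat(E[(b | r) U r]) = {3, 5, 6}

{3, 5, 6}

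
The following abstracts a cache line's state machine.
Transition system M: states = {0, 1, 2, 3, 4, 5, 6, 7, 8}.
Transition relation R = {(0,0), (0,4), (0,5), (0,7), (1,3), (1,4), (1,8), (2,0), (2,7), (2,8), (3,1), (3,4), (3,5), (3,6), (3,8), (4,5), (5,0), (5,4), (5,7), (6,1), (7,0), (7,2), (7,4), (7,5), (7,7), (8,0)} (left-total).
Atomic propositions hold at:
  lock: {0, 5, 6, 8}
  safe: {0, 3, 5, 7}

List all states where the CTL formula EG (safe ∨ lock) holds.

{0, 3, 5, 7, 8}

Sat(safe ∨ lock) = {0, 3, 5, 6, 7, 8}
EG (safe ∨ lock): greatest fixpoint, start Z0 = {0, 3, 5, 6, 7, 8}, keep only states in Sat with some successor in Z. Z1 = {0, 3, 5, 7, 8}; fixed.
Sat(EG (safe ∨ lock)) = {0, 3, 5, 7, 8}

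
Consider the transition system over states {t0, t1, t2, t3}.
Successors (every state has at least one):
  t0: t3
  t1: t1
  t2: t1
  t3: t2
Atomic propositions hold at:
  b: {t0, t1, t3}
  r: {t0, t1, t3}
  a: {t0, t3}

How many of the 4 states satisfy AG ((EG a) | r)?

EG a: greatest fixpoint, start Z0 = {t0, t3}, keep only states in Sat with some successor in Z. Z1 = {t0}; Z2 = ∅; fixed.
Sat(EG a) = ∅
Sat((EG a) | r) = {t0, t1, t3}
AG ((EG a) | r): greatest fixpoint, start Z0 = {t0, t1, t3}, keep only states in Sat with every successor in Z. Z1 = {t0, t1}; Z2 = {t1}; fixed.
Sat(AG ((EG a) | r)) = {t1}
|Sat(AG ((EG a) | r))| = |{t1}| = 1.

1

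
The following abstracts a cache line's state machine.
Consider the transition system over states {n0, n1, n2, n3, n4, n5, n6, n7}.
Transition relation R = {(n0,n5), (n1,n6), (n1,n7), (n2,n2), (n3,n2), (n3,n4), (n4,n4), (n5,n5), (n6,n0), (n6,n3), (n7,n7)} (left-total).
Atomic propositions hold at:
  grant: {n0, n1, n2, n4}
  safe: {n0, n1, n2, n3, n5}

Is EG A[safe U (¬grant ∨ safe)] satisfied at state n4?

No

Sat(¬grant) = {n3, n5, n6, n7}
Sat(¬grant ∨ safe) = {n0, n1, n2, n3, n5, n6, n7}
A[safe U (¬grant ∨ safe)]: least fixpoint, start Z0 = Sat((¬grant ∨ safe)) = {n0, n1, n2, n3, n5, n6, n7}, add states in Sat(safe) with every successor in Z. Already a fixed point.
Sat(A[safe U (¬grant ∨ safe)]) = {n0, n1, n2, n3, n5, n6, n7}
EG A[safe U (¬grant ∨ safe)]: greatest fixpoint, start Z0 = {n0, n1, n2, n3, n5, n6, n7}, keep only states in Sat with some successor in Z. Already a fixed point.
Sat(EG A[safe U (¬grant ∨ safe)]) = {n0, n1, n2, n3, n5, n6, n7}
n4 ∉ Sat(EG A[safe U (¬grant ∨ safe)]) = {n0, n1, n2, n3, n5, n6, n7}, so the formula does not hold at n4.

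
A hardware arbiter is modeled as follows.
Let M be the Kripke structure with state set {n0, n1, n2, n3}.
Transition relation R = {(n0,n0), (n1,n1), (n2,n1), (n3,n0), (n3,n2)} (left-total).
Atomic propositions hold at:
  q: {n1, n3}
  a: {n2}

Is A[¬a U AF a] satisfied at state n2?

Sat(¬a) = {n0, n1, n3}
AF a: least fixpoint, start Z0 = {n2}, add states with every successor in Z. Already a fixed point.
Sat(AF a) = {n2}
A[¬a U AF a]: least fixpoint, start Z0 = Sat(AF a) = {n2}, add states in Sat(¬a) with every successor in Z. Already a fixed point.
Sat(A[¬a U AF a]) = {n2}
n2 ∈ Sat(A[¬a U AF a]) = {n2}, so the formula holds at n2.

Yes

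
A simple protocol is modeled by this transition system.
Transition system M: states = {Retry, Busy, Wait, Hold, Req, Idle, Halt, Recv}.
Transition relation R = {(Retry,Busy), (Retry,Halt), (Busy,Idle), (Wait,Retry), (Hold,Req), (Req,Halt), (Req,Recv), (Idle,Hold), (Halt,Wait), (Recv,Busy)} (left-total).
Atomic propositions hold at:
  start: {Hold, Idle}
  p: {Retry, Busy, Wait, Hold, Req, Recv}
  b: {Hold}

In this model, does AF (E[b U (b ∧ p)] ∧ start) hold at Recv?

Yes

Sat(b ∧ p) = {Hold}
E[b U (b ∧ p)]: least fixpoint, start Z0 = Sat((b ∧ p)) = {Hold}, add states in Sat(b) with some successor in Z. Already a fixed point.
Sat(E[b U (b ∧ p)]) = {Hold}
Sat(E[b U (b ∧ p)] ∧ start) = {Hold}
AF (E[b U (b ∧ p)] ∧ start): least fixpoint, start Z0 = {Hold}, add states with every successor in Z. Z1 = {Hold, Idle}; Z2 = {Busy, Hold, Idle}; Z3 = {Busy, Hold, Idle, Recv}; fixed.
Sat(AF (E[b U (b ∧ p)] ∧ start)) = {Busy, Hold, Idle, Recv}
Recv ∈ Sat(AF (E[b U (b ∧ p)] ∧ start)) = {Busy, Hold, Idle, Recv}, so the formula holds at Recv.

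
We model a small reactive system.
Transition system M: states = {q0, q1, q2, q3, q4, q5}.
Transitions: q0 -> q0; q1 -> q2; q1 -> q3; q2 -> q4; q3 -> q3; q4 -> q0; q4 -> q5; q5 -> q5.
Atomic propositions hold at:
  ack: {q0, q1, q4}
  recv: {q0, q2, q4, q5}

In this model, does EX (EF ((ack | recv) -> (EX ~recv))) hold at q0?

Sat(ack | recv) = {q0, q1, q2, q4, q5}
Sat(~recv) = {q1, q3}
Sat(EX ~recv) = {s : some successor in {q1, q3}} = {q1, q3}
Sat((ack | recv) -> (EX ~recv)) = {q1, q3}
EF ((ack | recv) -> (EX ~recv)): least fixpoint, start Z0 = {q1, q3}, add states with some successor in Z. Already a fixed point.
Sat(EF ((ack | recv) -> (EX ~recv))) = {q1, q3}
Sat(EX (EF ((ack | recv) -> (EX ~recv)))) = {s : some successor in {q1, q3}} = {q1, q3}
q0 ∉ Sat(EX (EF ((ack | recv) -> (EX ~recv)))) = {q1, q3}, so the formula does not hold at q0.

No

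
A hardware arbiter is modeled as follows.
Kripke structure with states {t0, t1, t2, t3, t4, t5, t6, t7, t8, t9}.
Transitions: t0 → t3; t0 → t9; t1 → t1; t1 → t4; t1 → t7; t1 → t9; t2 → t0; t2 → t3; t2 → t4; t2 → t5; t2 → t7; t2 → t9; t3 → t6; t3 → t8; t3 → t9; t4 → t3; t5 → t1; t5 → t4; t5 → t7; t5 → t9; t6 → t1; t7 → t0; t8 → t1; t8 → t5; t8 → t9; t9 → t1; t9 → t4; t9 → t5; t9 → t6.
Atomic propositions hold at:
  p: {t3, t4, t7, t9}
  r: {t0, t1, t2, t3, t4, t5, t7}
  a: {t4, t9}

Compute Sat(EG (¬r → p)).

Sat(¬r) = {t6, t8, t9}
Sat(¬r → p) = {t0, t1, t2, t3, t4, t5, t7, t9}
EG (¬r → p): greatest fixpoint, start Z0 = {t0, t1, t2, t3, t4, t5, t7, t9}, keep only states in Sat with some successor in Z. Already a fixed point.
Sat(EG (¬r → p)) = {t0, t1, t2, t3, t4, t5, t7, t9}

{t0, t1, t2, t3, t4, t5, t7, t9}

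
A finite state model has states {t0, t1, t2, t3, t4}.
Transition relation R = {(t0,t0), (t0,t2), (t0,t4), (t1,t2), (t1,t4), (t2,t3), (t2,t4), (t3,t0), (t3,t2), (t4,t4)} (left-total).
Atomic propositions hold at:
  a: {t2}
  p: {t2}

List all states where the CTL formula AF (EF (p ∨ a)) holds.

{t0, t1, t2, t3}

Sat(p ∨ a) = {t2}
EF (p ∨ a): least fixpoint, start Z0 = {t2}, add states with some successor in Z. Z1 = {t0, t1, t2, t3}; fixed.
Sat(EF (p ∨ a)) = {t0, t1, t2, t3}
AF (EF (p ∨ a)): least fixpoint, start Z0 = {t0, t1, t2, t3}, add states with every successor in Z. Already a fixed point.
Sat(AF (EF (p ∨ a))) = {t0, t1, t2, t3}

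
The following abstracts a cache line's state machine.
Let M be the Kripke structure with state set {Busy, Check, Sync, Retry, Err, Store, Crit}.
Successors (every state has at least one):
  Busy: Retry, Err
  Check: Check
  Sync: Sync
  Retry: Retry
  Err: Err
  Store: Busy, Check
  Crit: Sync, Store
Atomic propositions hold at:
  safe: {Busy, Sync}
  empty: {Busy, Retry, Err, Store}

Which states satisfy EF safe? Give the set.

EF safe: least fixpoint, start Z0 = {Busy, Sync}, add states with some successor in Z. Z1 = {Busy, Sync, Store, Crit}; fixed.
Sat(EF safe) = {Busy, Sync, Store, Crit}

{Busy, Sync, Store, Crit}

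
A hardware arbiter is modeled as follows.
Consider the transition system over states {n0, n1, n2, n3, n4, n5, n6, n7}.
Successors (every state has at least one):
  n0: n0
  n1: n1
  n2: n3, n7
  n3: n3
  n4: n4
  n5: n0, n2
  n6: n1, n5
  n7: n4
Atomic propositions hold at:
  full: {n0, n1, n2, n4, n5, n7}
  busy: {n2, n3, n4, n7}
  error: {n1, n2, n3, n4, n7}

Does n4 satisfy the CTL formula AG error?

Yes

AG error: greatest fixpoint, start Z0 = {n1, n2, n3, n4, n7}, keep only states in Sat with every successor in Z. Already a fixed point.
Sat(AG error) = {n1, n2, n3, n4, n7}
n4 ∈ Sat(AG error) = {n1, n2, n3, n4, n7}, so the formula holds at n4.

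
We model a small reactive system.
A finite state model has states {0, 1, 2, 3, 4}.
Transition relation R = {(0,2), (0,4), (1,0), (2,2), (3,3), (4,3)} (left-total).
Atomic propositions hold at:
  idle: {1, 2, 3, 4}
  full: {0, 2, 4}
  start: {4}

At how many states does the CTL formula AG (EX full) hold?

1

Sat(EX full) = {s : some successor in {0, 2, 4}} = {0, 1, 2}
AG (EX full): greatest fixpoint, start Z0 = {0, 1, 2}, keep only states in Sat with every successor in Z. Z1 = {1, 2}; Z2 = {2}; fixed.
Sat(AG (EX full)) = {2}
|Sat(AG (EX full))| = |{2}| = 1.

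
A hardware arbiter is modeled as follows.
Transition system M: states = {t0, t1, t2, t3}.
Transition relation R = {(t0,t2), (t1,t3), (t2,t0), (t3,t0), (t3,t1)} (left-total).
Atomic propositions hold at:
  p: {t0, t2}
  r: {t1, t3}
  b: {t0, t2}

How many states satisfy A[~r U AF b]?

Sat(~r) = {t0, t2}
AF b: least fixpoint, start Z0 = {t0, t2}, add states with every successor in Z. Already a fixed point.
Sat(AF b) = {t0, t2}
A[~r U AF b]: least fixpoint, start Z0 = Sat(AF b) = {t0, t2}, add states in Sat(~r) with every successor in Z. Already a fixed point.
Sat(A[~r U AF b]) = {t0, t2}
|Sat(A[~r U AF b])| = |{t0, t2}| = 2.

2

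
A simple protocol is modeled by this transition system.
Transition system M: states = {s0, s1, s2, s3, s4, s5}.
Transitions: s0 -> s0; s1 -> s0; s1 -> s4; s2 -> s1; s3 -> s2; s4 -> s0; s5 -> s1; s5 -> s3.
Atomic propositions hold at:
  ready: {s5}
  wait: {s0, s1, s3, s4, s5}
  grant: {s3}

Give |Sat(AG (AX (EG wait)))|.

EG wait: greatest fixpoint, start Z0 = {s0, s1, s3, s4, s5}, keep only states in Sat with some successor in Z. Z1 = {s0, s1, s4, s5}; fixed.
Sat(EG wait) = {s0, s1, s4, s5}
Sat(AX (EG wait)) = {s : every successor in {s0, s1, s4, s5}} = {s0, s1, s2, s4}
AG (AX (EG wait)): greatest fixpoint, start Z0 = {s0, s1, s2, s4}, keep only states in Sat with every successor in Z. Already a fixed point.
Sat(AG (AX (EG wait))) = {s0, s1, s2, s4}
|Sat(AG (AX (EG wait)))| = |{s0, s1, s2, s4}| = 4.

4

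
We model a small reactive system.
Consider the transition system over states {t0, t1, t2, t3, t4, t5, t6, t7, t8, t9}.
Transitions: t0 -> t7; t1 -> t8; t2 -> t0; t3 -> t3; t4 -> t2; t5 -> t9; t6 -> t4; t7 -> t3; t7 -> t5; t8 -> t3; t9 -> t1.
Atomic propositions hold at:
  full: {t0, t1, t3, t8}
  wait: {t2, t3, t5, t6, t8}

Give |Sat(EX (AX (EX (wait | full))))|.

8

Sat(wait | full) = {t0, t1, t2, t3, t5, t6, t8}
Sat(EX (wait | full)) = {s : some successor in {t0, t1, t2, t3, t5, t6, t8}} = {t1, t2, t3, t4, t7, t8, t9}
Sat(AX (EX (wait | full))) = {s : every successor in {t1, t2, t3, t4, t7, t8, t9}} = {t0, t1, t3, t4, t5, t6, t8, t9}
Sat(EX (AX (EX (wait | full)))) = {s : some successor in {t0, t1, t3, t4, t5, t6, t8, t9}} = {t1, t2, t3, t5, t6, t7, t8, t9}
|Sat(EX (AX (EX (wait | full))))| = |{t1, t2, t3, t5, t6, t7, t8, t9}| = 8.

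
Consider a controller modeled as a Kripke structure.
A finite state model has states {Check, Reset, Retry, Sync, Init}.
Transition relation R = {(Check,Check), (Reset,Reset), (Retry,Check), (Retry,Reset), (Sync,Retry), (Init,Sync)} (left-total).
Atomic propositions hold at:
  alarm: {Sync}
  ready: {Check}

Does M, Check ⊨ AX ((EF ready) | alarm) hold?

EF ready: least fixpoint, start Z0 = {Check}, add states with some successor in Z. Z1 = {Check, Retry}; Z2 = {Check, Retry, Sync}; Z3 = {Check, Retry, Sync, Init}; fixed.
Sat(EF ready) = {Check, Retry, Sync, Init}
Sat((EF ready) | alarm) = {Check, Retry, Sync, Init}
Sat(AX ((EF ready) | alarm)) = {s : every successor in {Check, Retry, Sync, Init}} = {Check, Sync, Init}
Check ∈ Sat(AX ((EF ready) | alarm)) = {Check, Sync, Init}, so the formula holds at Check.

Yes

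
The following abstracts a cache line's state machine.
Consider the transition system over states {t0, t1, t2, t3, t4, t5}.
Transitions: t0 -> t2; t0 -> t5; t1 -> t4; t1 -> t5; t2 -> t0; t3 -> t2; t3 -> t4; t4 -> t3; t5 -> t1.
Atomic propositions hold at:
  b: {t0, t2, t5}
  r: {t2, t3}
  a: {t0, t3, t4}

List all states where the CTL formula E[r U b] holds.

{t0, t2, t3, t5}

E[r U b]: least fixpoint, start Z0 = Sat(b) = {t0, t2, t5}, add states in Sat(r) with some successor in Z. Z1 = {t0, t2, t3, t5}; fixed.
Sat(E[r U b]) = {t0, t2, t3, t5}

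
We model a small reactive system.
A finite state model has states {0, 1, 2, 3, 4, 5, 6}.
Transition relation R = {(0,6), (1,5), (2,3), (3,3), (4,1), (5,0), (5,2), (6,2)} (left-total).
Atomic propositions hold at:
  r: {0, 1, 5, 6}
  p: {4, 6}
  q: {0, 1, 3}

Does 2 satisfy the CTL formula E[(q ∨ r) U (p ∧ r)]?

Sat(q ∨ r) = {0, 1, 3, 5, 6}
Sat(p ∧ r) = {6}
E[(q ∨ r) U (p ∧ r)]: least fixpoint, start Z0 = Sat((p ∧ r)) = {6}, add states in Sat(q ∨ r) with some successor in Z. Z1 = {0, 6}; Z2 = {0, 5, 6}; Z3 = {0, 1, 5, 6}; fixed.
Sat(E[(q ∨ r) U (p ∧ r)]) = {0, 1, 5, 6}
2 ∉ Sat(E[(q ∨ r) U (p ∧ r)]) = {0, 1, 5, 6}, so the formula does not hold at 2.

No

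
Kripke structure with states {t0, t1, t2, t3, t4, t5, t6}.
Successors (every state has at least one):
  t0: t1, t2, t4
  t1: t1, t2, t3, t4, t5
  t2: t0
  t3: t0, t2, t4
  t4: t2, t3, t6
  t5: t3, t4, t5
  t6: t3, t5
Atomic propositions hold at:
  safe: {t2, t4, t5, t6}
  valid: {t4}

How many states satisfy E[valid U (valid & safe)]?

1

Sat(valid & safe) = {t4}
E[valid U (valid & safe)]: least fixpoint, start Z0 = Sat((valid & safe)) = {t4}, add states in Sat(valid) with some successor in Z. Already a fixed point.
Sat(E[valid U (valid & safe)]) = {t4}
|Sat(E[valid U (valid & safe)])| = |{t4}| = 1.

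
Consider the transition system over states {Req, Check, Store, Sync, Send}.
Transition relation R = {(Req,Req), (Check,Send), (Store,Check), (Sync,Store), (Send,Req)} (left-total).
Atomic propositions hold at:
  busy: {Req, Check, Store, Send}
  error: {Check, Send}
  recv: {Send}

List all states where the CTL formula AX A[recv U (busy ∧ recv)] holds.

{Check}

Sat(busy ∧ recv) = {Send}
A[recv U (busy ∧ recv)]: least fixpoint, start Z0 = Sat((busy ∧ recv)) = {Send}, add states in Sat(recv) with every successor in Z. Already a fixed point.
Sat(A[recv U (busy ∧ recv)]) = {Send}
Sat(AX A[recv U (busy ∧ recv)]) = {s : every successor in {Send}} = {Check}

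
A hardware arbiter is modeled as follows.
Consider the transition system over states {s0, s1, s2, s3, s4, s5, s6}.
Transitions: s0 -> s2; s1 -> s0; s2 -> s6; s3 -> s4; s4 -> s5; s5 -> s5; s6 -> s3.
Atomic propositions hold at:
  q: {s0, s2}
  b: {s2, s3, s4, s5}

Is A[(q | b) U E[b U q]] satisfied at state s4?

Sat(q | b) = {s0, s2, s3, s4, s5}
E[b U q]: least fixpoint, start Z0 = Sat(q) = {s0, s2}, add states in Sat(b) with some successor in Z. Already a fixed point.
Sat(E[b U q]) = {s0, s2}
A[(q | b) U E[b U q]]: least fixpoint, start Z0 = Sat(E[b U q]) = {s0, s2}, add states in Sat(q | b) with every successor in Z. Already a fixed point.
Sat(A[(q | b) U E[b U q]]) = {s0, s2}
s4 ∉ Sat(A[(q | b) U E[b U q]]) = {s0, s2}, so the formula does not hold at s4.

No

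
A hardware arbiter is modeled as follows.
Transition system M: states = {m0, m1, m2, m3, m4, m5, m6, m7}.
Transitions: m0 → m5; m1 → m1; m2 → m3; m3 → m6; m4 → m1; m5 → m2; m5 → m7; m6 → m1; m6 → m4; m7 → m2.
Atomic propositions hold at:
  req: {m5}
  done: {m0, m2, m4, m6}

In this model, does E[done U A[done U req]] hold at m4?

No

A[done U req]: least fixpoint, start Z0 = Sat(req) = {m5}, add states in Sat(done) with every successor in Z. Z1 = {m0, m5}; fixed.
Sat(A[done U req]) = {m0, m5}
E[done U A[done U req]]: least fixpoint, start Z0 = Sat(A[done U req]) = {m0, m5}, add states in Sat(done) with some successor in Z. Already a fixed point.
Sat(E[done U A[done U req]]) = {m0, m5}
m4 ∉ Sat(E[done U A[done U req]]) = {m0, m5}, so the formula does not hold at m4.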